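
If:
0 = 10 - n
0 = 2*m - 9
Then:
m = 9/2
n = 10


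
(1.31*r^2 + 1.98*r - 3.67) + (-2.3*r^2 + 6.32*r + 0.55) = -0.99*r^2 + 8.3*r - 3.12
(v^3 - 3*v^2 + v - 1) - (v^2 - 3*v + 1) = v^3 - 4*v^2 + 4*v - 2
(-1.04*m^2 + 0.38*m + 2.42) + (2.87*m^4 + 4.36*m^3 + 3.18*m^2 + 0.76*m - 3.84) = 2.87*m^4 + 4.36*m^3 + 2.14*m^2 + 1.14*m - 1.42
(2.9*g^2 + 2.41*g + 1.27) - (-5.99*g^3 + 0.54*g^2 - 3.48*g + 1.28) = 5.99*g^3 + 2.36*g^2 + 5.89*g - 0.01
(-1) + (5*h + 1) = 5*h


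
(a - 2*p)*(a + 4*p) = a^2 + 2*a*p - 8*p^2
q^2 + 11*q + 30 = (q + 5)*(q + 6)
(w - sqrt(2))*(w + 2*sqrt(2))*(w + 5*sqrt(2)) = w^3 + 6*sqrt(2)*w^2 + 6*w - 20*sqrt(2)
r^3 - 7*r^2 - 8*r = r*(r - 8)*(r + 1)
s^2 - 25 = (s - 5)*(s + 5)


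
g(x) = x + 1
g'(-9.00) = 1.00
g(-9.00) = -8.00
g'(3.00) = 1.00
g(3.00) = 4.00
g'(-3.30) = 1.00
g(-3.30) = -2.30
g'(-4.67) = 1.00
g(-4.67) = -3.67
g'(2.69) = 1.00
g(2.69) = 3.69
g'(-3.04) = 1.00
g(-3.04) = -2.04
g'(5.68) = 1.00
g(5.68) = 6.68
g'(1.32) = 1.00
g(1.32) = 2.32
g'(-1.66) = 1.00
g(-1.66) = -0.66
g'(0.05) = 1.00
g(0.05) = 1.05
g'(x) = 1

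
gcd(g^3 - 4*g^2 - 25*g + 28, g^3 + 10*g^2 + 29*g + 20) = g + 4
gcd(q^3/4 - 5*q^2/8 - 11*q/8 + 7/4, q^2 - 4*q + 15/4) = 1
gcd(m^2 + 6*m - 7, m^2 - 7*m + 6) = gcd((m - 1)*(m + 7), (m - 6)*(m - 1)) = m - 1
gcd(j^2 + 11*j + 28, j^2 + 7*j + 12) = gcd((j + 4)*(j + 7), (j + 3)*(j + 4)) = j + 4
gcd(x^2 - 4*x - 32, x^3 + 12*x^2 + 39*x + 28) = x + 4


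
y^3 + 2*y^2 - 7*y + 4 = (y - 1)^2*(y + 4)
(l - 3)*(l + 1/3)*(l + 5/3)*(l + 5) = l^4 + 4*l^3 - 94*l^2/9 - 260*l/9 - 25/3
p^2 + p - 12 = (p - 3)*(p + 4)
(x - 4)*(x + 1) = x^2 - 3*x - 4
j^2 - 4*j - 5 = (j - 5)*(j + 1)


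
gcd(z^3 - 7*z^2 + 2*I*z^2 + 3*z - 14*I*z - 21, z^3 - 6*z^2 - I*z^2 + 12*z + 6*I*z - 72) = z + 3*I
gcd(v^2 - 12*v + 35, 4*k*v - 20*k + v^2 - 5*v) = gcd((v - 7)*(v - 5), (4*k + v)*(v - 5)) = v - 5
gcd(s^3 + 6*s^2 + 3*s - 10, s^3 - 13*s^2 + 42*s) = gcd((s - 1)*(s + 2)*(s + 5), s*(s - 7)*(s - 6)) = 1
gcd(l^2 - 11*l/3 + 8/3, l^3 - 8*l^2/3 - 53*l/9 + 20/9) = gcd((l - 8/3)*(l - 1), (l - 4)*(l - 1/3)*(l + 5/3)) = 1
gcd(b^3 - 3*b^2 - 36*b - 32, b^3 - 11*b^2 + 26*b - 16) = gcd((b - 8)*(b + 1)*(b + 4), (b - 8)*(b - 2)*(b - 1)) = b - 8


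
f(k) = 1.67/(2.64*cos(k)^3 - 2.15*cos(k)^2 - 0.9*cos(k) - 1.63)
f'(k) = 1.67*(7.92*sin(k)*cos(k)^2 - 4.3*sin(k)*cos(k) - 0.9*sin(k))/(2.64*cos(k)^3 - 2.15*cos(k)^2 - 0.9*cos(k) - 1.63)^2 = (13.2264*cos(k)^2 - 7.181*cos(k) - 1.503)*sin(k)/(-2.64*cos(k)^3 + 2.15*cos(k)^2 + 0.9*cos(k) + 1.63)^2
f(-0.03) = -0.82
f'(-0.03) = -0.03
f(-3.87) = -0.51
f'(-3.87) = 0.71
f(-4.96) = -0.86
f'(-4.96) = -0.64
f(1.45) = -0.95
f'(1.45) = -0.69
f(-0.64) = -0.70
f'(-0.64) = -0.13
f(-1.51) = -0.99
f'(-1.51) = 0.66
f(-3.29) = -0.31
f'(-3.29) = 0.09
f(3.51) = -0.35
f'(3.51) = -0.26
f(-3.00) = -0.31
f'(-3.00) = -0.09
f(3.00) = -0.31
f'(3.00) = 0.09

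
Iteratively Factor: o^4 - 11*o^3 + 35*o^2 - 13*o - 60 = (o - 4)*(o^3 - 7*o^2 + 7*o + 15) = (o - 4)*(o - 3)*(o^2 - 4*o - 5) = (o - 5)*(o - 4)*(o - 3)*(o + 1)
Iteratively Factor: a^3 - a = (a - 1)*(a^2 + a) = (a - 1)*(a + 1)*(a)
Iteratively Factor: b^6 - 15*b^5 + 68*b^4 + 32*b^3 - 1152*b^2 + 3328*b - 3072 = (b + 4)*(b^5 - 19*b^4 + 144*b^3 - 544*b^2 + 1024*b - 768) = (b - 4)*(b + 4)*(b^4 - 15*b^3 + 84*b^2 - 208*b + 192) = (b - 4)^2*(b + 4)*(b^3 - 11*b^2 + 40*b - 48) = (b - 4)^2*(b - 3)*(b + 4)*(b^2 - 8*b + 16) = (b - 4)^3*(b - 3)*(b + 4)*(b - 4)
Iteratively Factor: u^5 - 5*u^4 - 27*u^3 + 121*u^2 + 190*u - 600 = (u + 3)*(u^4 - 8*u^3 - 3*u^2 + 130*u - 200) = (u - 5)*(u + 3)*(u^3 - 3*u^2 - 18*u + 40) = (u - 5)^2*(u + 3)*(u^2 + 2*u - 8) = (u - 5)^2*(u - 2)*(u + 3)*(u + 4)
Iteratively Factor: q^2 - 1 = (q + 1)*(q - 1)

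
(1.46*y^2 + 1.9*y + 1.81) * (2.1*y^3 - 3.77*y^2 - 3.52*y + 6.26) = 3.066*y^5 - 1.5142*y^4 - 8.5012*y^3 - 4.3721*y^2 + 5.5228*y + 11.3306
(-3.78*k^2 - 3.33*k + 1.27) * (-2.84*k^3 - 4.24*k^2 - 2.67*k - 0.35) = 10.7352*k^5 + 25.4844*k^4 + 20.605*k^3 + 4.8293*k^2 - 2.2254*k - 0.4445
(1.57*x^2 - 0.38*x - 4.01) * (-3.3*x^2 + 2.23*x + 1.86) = -5.181*x^4 + 4.7551*x^3 + 15.3058*x^2 - 9.6491*x - 7.4586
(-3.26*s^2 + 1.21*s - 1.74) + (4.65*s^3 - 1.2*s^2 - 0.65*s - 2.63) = 4.65*s^3 - 4.46*s^2 + 0.56*s - 4.37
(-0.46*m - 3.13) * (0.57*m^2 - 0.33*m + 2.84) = -0.2622*m^3 - 1.6323*m^2 - 0.2735*m - 8.8892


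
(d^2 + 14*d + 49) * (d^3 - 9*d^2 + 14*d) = d^5 + 5*d^4 - 63*d^3 - 245*d^2 + 686*d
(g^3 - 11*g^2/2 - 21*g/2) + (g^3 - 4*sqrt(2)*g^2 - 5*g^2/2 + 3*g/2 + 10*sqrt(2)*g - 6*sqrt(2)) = 2*g^3 - 8*g^2 - 4*sqrt(2)*g^2 - 9*g + 10*sqrt(2)*g - 6*sqrt(2)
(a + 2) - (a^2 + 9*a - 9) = -a^2 - 8*a + 11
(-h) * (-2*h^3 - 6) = 2*h^4 + 6*h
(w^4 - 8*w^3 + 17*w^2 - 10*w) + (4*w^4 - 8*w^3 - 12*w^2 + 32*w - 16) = 5*w^4 - 16*w^3 + 5*w^2 + 22*w - 16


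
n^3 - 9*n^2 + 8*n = n*(n - 8)*(n - 1)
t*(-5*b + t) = -5*b*t + t^2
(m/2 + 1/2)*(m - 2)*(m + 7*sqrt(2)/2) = m^3/2 - m^2/2 + 7*sqrt(2)*m^2/4 - 7*sqrt(2)*m/4 - m - 7*sqrt(2)/2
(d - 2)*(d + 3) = d^2 + d - 6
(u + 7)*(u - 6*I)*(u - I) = u^3 + 7*u^2 - 7*I*u^2 - 6*u - 49*I*u - 42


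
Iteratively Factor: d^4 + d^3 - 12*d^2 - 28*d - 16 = (d + 2)*(d^3 - d^2 - 10*d - 8) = (d + 1)*(d + 2)*(d^2 - 2*d - 8) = (d - 4)*(d + 1)*(d + 2)*(d + 2)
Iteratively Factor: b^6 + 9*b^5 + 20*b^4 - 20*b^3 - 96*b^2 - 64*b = (b + 1)*(b^5 + 8*b^4 + 12*b^3 - 32*b^2 - 64*b) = (b + 1)*(b + 4)*(b^4 + 4*b^3 - 4*b^2 - 16*b) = (b + 1)*(b + 2)*(b + 4)*(b^3 + 2*b^2 - 8*b) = (b + 1)*(b + 2)*(b + 4)^2*(b^2 - 2*b) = b*(b + 1)*(b + 2)*(b + 4)^2*(b - 2)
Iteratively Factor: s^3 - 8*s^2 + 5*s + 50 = (s - 5)*(s^2 - 3*s - 10) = (s - 5)^2*(s + 2)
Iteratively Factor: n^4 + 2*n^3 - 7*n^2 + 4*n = (n - 1)*(n^3 + 3*n^2 - 4*n) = (n - 1)*(n + 4)*(n^2 - n) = n*(n - 1)*(n + 4)*(n - 1)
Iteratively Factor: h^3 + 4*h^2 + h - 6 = (h + 3)*(h^2 + h - 2) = (h - 1)*(h + 3)*(h + 2)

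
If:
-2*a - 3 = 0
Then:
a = -3/2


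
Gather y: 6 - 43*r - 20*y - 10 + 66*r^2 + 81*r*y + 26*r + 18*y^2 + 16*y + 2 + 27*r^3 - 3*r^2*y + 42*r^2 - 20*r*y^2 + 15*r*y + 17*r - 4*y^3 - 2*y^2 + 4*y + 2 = 27*r^3 + 108*r^2 - 4*y^3 + y^2*(16 - 20*r) + y*(-3*r^2 + 96*r)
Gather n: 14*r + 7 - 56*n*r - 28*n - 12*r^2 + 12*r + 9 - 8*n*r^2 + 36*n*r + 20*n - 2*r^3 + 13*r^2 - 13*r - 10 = n*(-8*r^2 - 20*r - 8) - 2*r^3 + r^2 + 13*r + 6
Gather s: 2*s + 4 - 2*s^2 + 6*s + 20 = -2*s^2 + 8*s + 24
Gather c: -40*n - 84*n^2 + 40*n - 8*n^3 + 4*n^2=-8*n^3 - 80*n^2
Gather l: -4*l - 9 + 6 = -4*l - 3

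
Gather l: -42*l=-42*l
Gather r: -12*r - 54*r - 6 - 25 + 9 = -66*r - 22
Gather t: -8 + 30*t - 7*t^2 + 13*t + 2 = -7*t^2 + 43*t - 6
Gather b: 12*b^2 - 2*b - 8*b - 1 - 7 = 12*b^2 - 10*b - 8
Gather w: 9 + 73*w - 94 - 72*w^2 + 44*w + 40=-72*w^2 + 117*w - 45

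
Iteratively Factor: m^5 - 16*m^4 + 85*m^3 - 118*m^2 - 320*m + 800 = (m - 4)*(m^4 - 12*m^3 + 37*m^2 + 30*m - 200) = (m - 5)*(m - 4)*(m^3 - 7*m^2 + 2*m + 40) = (m - 5)*(m - 4)^2*(m^2 - 3*m - 10) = (m - 5)*(m - 4)^2*(m + 2)*(m - 5)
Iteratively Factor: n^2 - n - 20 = (n + 4)*(n - 5)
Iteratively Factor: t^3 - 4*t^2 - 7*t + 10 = (t + 2)*(t^2 - 6*t + 5) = (t - 1)*(t + 2)*(t - 5)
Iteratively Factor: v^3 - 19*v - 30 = (v + 2)*(v^2 - 2*v - 15) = (v - 5)*(v + 2)*(v + 3)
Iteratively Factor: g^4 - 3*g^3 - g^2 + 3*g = (g - 3)*(g^3 - g) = (g - 3)*(g - 1)*(g^2 + g) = g*(g - 3)*(g - 1)*(g + 1)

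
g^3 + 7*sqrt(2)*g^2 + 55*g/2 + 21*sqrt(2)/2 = (g + sqrt(2)/2)*(g + 3*sqrt(2))*(g + 7*sqrt(2)/2)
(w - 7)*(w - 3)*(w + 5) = w^3 - 5*w^2 - 29*w + 105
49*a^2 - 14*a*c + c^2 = (-7*a + c)^2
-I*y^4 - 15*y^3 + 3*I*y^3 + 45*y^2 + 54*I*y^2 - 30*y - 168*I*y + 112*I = (y - 2)*(y - 8*I)*(y - 7*I)*(-I*y + I)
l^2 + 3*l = l*(l + 3)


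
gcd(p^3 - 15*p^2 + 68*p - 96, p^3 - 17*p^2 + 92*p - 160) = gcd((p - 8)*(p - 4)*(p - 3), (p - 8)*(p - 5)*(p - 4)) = p^2 - 12*p + 32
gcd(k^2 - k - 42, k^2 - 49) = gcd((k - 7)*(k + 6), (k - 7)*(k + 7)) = k - 7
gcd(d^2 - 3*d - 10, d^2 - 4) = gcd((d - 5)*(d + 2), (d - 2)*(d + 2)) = d + 2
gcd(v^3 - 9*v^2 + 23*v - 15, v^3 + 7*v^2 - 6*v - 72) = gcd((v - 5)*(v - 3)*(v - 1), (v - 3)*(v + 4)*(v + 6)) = v - 3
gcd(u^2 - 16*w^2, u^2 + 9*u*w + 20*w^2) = u + 4*w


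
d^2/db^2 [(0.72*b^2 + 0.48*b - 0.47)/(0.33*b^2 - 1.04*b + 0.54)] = (0.598752*b^3 - 1.076922*b^2 + 0.454608*b + 0.109844)/(0.035937*b^6 - 0.339768*b^5 + 1.247202*b^4 - 2.236832*b^3 + 2.040876*b^2 - 0.909792*b + 0.157464)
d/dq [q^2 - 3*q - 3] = 2*q - 3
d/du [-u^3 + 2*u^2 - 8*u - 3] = -3*u^2 + 4*u - 8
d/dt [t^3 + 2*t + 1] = 3*t^2 + 2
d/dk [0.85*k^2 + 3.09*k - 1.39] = 1.7*k + 3.09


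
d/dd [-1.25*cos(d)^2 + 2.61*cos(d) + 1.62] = (2.5*cos(d) - 2.61)*sin(d)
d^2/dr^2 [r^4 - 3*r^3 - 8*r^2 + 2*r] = 12*r^2 - 18*r - 16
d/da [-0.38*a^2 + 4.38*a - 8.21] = 4.38 - 0.76*a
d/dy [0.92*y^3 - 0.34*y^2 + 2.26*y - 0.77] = 2.76*y^2 - 0.68*y + 2.26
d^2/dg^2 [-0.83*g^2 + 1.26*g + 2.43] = -1.66000000000000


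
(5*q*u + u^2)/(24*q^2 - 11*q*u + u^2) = u*(5*q + u)/(24*q^2 - 11*q*u + u^2)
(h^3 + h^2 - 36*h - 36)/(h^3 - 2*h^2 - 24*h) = (h^2 + 7*h + 6)/(h*(h + 4))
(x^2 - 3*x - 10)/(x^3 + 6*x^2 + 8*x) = (x - 5)/(x*(x + 4))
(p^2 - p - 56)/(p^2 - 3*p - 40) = (p + 7)/(p + 5)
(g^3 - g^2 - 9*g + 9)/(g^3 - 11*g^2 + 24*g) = (g^2 + 2*g - 3)/(g*(g - 8))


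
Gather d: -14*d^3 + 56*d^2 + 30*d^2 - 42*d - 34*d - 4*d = -14*d^3 + 86*d^2 - 80*d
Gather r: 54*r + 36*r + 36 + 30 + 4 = 90*r + 70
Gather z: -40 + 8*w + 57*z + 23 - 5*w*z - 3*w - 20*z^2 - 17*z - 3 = 5*w - 20*z^2 + z*(40 - 5*w) - 20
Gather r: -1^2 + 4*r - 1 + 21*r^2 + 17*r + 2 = 21*r^2 + 21*r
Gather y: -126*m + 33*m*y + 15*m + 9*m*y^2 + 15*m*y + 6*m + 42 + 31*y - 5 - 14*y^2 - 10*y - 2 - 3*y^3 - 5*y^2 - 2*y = -105*m - 3*y^3 + y^2*(9*m - 19) + y*(48*m + 19) + 35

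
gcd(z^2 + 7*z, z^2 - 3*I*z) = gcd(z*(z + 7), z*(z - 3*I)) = z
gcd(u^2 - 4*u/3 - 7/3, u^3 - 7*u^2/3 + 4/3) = 1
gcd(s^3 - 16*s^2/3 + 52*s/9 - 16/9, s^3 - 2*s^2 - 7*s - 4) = s - 4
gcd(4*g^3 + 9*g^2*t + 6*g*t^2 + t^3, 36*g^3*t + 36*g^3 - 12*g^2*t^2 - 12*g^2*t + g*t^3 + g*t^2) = 1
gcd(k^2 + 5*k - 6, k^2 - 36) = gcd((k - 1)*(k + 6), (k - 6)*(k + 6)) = k + 6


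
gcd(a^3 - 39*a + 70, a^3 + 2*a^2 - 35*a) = a^2 + 2*a - 35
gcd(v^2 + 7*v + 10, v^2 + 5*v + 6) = v + 2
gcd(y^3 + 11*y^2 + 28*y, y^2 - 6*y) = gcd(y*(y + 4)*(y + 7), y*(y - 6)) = y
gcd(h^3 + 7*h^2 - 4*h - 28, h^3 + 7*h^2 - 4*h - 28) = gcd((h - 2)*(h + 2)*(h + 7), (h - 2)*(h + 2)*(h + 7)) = h^3 + 7*h^2 - 4*h - 28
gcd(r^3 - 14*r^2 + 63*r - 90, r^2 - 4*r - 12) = r - 6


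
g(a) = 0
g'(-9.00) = 0.00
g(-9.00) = 0.00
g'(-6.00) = 0.00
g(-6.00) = 0.00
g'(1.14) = 0.00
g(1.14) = 0.00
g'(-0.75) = 0.00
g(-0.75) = 0.00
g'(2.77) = 0.00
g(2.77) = 0.00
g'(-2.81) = 0.00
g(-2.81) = 0.00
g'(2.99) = 0.00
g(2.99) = 0.00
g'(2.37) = 0.00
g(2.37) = 0.00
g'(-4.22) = 0.00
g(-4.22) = 0.00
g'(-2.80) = 0.00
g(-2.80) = 0.00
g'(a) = 0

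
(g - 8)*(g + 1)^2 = g^3 - 6*g^2 - 15*g - 8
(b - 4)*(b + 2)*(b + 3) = b^3 + b^2 - 14*b - 24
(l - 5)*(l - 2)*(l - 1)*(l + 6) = l^4 - 2*l^3 - 31*l^2 + 92*l - 60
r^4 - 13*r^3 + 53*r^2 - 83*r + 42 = (r - 7)*(r - 3)*(r - 2)*(r - 1)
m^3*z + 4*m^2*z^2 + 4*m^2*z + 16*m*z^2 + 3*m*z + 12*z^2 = (m + 3)*(m + 4*z)*(m*z + z)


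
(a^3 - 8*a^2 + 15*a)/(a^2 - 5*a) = a - 3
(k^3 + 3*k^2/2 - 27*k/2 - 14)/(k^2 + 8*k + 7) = (k^2 + k/2 - 14)/(k + 7)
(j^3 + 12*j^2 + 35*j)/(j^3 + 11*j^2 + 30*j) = (j + 7)/(j + 6)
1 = 1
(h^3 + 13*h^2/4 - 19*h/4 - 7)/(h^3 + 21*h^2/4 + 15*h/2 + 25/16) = 4*(4*h^3 + 13*h^2 - 19*h - 28)/(16*h^3 + 84*h^2 + 120*h + 25)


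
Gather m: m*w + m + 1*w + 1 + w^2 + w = m*(w + 1) + w^2 + 2*w + 1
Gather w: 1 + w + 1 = w + 2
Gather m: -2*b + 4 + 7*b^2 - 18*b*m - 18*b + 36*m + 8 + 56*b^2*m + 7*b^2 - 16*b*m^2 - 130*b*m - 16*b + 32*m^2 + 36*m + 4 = 14*b^2 - 36*b + m^2*(32 - 16*b) + m*(56*b^2 - 148*b + 72) + 16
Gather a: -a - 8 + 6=-a - 2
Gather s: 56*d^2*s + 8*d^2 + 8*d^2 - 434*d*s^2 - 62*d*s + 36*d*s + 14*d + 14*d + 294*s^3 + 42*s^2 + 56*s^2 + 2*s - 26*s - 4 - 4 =16*d^2 + 28*d + 294*s^3 + s^2*(98 - 434*d) + s*(56*d^2 - 26*d - 24) - 8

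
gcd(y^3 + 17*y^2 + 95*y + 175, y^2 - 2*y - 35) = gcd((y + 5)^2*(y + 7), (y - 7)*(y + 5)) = y + 5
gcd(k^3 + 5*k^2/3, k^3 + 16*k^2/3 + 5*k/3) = k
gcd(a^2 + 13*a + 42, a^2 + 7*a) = a + 7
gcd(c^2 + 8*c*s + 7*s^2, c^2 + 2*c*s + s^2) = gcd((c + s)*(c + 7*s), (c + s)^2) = c + s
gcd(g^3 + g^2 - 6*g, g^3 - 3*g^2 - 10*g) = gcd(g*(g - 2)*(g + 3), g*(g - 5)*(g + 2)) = g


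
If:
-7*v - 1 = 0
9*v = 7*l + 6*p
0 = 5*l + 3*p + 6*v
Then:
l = 1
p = -29/21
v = -1/7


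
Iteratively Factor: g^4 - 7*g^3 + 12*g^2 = (g)*(g^3 - 7*g^2 + 12*g) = g*(g - 3)*(g^2 - 4*g) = g^2*(g - 3)*(g - 4)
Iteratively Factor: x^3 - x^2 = (x)*(x^2 - x) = x*(x - 1)*(x)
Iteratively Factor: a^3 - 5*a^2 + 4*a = (a - 1)*(a^2 - 4*a) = a*(a - 1)*(a - 4)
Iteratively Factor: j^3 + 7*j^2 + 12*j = (j + 3)*(j^2 + 4*j) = (j + 3)*(j + 4)*(j)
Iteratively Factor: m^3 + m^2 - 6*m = (m)*(m^2 + m - 6) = m*(m - 2)*(m + 3)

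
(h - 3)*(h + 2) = h^2 - h - 6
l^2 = l^2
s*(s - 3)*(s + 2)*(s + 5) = s^4 + 4*s^3 - 11*s^2 - 30*s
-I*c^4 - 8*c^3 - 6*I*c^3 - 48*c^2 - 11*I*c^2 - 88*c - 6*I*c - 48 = (c + 2)*(c + 3)*(c - 8*I)*(-I*c - I)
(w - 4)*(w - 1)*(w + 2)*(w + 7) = w^4 + 4*w^3 - 27*w^2 - 34*w + 56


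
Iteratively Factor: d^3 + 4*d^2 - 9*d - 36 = (d + 4)*(d^2 - 9) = (d + 3)*(d + 4)*(d - 3)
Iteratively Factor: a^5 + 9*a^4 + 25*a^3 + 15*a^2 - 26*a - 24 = (a + 3)*(a^4 + 6*a^3 + 7*a^2 - 6*a - 8) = (a + 3)*(a + 4)*(a^3 + 2*a^2 - a - 2) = (a + 1)*(a + 3)*(a + 4)*(a^2 + a - 2) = (a + 1)*(a + 2)*(a + 3)*(a + 4)*(a - 1)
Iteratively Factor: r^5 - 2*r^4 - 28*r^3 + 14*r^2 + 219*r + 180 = (r + 3)*(r^4 - 5*r^3 - 13*r^2 + 53*r + 60) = (r + 1)*(r + 3)*(r^3 - 6*r^2 - 7*r + 60) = (r + 1)*(r + 3)^2*(r^2 - 9*r + 20) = (r - 4)*(r + 1)*(r + 3)^2*(r - 5)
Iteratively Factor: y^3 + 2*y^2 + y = (y)*(y^2 + 2*y + 1) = y*(y + 1)*(y + 1)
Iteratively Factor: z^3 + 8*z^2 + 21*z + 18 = (z + 3)*(z^2 + 5*z + 6) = (z + 3)^2*(z + 2)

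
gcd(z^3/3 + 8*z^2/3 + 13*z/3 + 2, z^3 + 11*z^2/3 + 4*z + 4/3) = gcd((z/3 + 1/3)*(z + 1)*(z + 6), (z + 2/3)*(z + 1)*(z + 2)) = z + 1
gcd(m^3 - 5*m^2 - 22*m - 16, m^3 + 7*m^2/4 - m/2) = m + 2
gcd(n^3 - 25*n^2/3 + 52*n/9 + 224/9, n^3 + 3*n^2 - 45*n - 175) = n - 7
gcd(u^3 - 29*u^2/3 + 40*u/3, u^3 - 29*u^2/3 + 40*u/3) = u^3 - 29*u^2/3 + 40*u/3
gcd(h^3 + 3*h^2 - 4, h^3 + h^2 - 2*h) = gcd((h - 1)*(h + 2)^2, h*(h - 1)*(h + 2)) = h^2 + h - 2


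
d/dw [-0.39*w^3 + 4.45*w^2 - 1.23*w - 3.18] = -1.17*w^2 + 8.9*w - 1.23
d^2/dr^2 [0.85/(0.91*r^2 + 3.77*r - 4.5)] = (-1.40777*r^2 - 5.83219*r + 0.85*(1.82*r + 3.77)*(3.64*r + 7.54) + 6.9615)/(0.91*r^2 + 3.77*r - 4.5)^3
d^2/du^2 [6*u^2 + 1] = 12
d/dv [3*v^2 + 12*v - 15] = 6*v + 12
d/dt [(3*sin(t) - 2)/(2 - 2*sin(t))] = cos(t)/(2*(sin(t) - 1)^2)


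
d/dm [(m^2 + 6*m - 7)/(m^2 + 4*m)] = 2*(-m^2 + 7*m + 14)/(m^2*(m^2 + 8*m + 16))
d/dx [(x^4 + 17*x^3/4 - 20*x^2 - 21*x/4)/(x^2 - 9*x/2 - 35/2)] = (16*x^5 - 74*x^4 - 866*x^3 - 1023*x^2 + 5600*x + 735)/(2*(4*x^4 - 36*x^3 - 59*x^2 + 630*x + 1225))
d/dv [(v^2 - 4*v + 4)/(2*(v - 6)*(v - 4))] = (-3*v^2 + 20*v - 28)/(v^4 - 20*v^3 + 148*v^2 - 480*v + 576)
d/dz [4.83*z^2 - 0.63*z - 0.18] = 9.66*z - 0.63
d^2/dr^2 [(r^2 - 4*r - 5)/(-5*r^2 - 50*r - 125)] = 4*(7*r - 25)/(5*(r^4 + 20*r^3 + 150*r^2 + 500*r + 625))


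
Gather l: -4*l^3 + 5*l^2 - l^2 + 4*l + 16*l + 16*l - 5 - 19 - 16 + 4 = -4*l^3 + 4*l^2 + 36*l - 36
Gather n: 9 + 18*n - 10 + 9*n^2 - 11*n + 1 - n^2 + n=8*n^2 + 8*n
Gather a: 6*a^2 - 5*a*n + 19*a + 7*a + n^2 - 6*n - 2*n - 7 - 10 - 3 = 6*a^2 + a*(26 - 5*n) + n^2 - 8*n - 20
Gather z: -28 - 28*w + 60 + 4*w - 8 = 24 - 24*w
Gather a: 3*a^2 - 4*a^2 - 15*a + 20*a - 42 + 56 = -a^2 + 5*a + 14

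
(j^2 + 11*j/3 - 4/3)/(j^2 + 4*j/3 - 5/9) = 3*(j + 4)/(3*j + 5)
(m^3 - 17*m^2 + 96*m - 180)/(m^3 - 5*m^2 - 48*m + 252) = (m - 5)/(m + 7)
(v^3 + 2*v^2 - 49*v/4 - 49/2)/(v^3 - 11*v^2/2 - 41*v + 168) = (v^2 + 11*v/2 + 7)/(v^2 - 2*v - 48)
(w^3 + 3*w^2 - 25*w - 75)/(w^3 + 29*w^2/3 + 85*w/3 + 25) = 3*(w - 5)/(3*w + 5)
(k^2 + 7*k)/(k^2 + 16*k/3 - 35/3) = 3*k/(3*k - 5)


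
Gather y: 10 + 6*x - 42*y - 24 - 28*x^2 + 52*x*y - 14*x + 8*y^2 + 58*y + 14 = -28*x^2 - 8*x + 8*y^2 + y*(52*x + 16)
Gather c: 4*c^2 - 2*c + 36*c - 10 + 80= 4*c^2 + 34*c + 70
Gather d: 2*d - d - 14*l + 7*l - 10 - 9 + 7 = d - 7*l - 12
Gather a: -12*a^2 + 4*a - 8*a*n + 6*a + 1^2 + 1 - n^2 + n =-12*a^2 + a*(10 - 8*n) - n^2 + n + 2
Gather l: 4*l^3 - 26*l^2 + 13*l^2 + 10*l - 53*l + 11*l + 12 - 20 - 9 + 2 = 4*l^3 - 13*l^2 - 32*l - 15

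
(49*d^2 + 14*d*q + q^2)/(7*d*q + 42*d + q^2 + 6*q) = (7*d + q)/(q + 6)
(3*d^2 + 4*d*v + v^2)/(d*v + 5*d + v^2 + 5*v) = (3*d + v)/(v + 5)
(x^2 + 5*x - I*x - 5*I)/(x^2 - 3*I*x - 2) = (x + 5)/(x - 2*I)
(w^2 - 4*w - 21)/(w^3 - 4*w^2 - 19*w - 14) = (w + 3)/(w^2 + 3*w + 2)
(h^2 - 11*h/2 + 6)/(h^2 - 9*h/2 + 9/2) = (h - 4)/(h - 3)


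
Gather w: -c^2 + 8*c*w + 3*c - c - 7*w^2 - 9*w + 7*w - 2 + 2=-c^2 + 2*c - 7*w^2 + w*(8*c - 2)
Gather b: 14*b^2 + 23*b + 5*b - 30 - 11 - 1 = 14*b^2 + 28*b - 42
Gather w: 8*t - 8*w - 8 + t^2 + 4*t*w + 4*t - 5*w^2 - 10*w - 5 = t^2 + 12*t - 5*w^2 + w*(4*t - 18) - 13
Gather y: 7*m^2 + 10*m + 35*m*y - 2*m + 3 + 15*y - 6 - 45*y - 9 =7*m^2 + 8*m + y*(35*m - 30) - 12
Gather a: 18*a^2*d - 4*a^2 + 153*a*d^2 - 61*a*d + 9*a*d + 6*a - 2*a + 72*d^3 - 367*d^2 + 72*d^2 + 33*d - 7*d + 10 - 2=a^2*(18*d - 4) + a*(153*d^2 - 52*d + 4) + 72*d^3 - 295*d^2 + 26*d + 8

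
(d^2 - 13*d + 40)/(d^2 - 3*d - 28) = (-d^2 + 13*d - 40)/(-d^2 + 3*d + 28)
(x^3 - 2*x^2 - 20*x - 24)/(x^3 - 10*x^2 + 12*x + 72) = (x + 2)/(x - 6)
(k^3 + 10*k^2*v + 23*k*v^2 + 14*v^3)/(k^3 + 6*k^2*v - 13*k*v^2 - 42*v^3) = (-k - v)/(-k + 3*v)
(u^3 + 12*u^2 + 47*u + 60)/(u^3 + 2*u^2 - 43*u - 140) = (u + 3)/(u - 7)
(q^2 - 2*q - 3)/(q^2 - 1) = (q - 3)/(q - 1)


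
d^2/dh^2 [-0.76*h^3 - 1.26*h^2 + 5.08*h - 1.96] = -4.56*h - 2.52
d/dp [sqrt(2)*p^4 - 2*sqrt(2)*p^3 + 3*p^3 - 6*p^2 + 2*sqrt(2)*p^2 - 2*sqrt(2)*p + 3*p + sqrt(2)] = 4*sqrt(2)*p^3 - 6*sqrt(2)*p^2 + 9*p^2 - 12*p + 4*sqrt(2)*p - 2*sqrt(2) + 3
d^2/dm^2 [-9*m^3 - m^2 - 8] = -54*m - 2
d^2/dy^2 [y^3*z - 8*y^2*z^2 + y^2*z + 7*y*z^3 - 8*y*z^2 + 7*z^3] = 2*z*(3*y - 8*z + 1)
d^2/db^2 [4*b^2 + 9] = 8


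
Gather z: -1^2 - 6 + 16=9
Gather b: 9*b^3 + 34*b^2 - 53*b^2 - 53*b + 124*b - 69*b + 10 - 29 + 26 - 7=9*b^3 - 19*b^2 + 2*b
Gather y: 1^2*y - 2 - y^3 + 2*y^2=-y^3 + 2*y^2 + y - 2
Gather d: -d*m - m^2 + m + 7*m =-d*m - m^2 + 8*m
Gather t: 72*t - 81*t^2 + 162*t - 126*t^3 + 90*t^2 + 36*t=-126*t^3 + 9*t^2 + 270*t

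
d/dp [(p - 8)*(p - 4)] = 2*p - 12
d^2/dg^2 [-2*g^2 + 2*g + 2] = -4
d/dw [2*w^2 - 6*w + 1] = 4*w - 6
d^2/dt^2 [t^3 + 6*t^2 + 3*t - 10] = 6*t + 12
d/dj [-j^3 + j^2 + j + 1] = -3*j^2 + 2*j + 1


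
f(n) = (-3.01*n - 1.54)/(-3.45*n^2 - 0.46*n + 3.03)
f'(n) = (-3.01*n - 1.54)*(6.9*n + 0.46)/(-3.45*n^2 - 0.46*n + 3.03)^2 - 3.01/(-3.45*n^2 - 0.46*n + 3.03) = (10.3845*n^2 + 1.3846*n - (3.01*n + 1.54)*(6.9*n + 0.46) - 9.1203)/(3.45*n^2 + 0.46*n - 3.03)^2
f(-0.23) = -0.29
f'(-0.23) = -0.91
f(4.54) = 0.22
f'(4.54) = -0.06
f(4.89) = 0.20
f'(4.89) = -0.05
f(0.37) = -1.11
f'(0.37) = -2.66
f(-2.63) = -0.32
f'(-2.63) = -0.14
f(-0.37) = -0.16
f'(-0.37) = -0.98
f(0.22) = -0.80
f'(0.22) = -1.66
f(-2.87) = -0.29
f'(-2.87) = -0.11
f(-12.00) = -0.07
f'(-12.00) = -0.01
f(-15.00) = -0.06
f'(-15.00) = -0.00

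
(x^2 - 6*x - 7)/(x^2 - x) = (x^2 - 6*x - 7)/(x*(x - 1))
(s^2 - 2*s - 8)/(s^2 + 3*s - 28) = (s + 2)/(s + 7)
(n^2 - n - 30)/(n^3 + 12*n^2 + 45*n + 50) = (n - 6)/(n^2 + 7*n + 10)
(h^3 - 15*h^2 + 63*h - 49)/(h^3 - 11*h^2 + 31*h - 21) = (h - 7)/(h - 3)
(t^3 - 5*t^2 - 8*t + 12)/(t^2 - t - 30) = (t^2 + t - 2)/(t + 5)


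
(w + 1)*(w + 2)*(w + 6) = w^3 + 9*w^2 + 20*w + 12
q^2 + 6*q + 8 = (q + 2)*(q + 4)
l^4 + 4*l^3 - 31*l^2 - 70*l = l*(l - 5)*(l + 2)*(l + 7)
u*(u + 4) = u^2 + 4*u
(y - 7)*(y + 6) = y^2 - y - 42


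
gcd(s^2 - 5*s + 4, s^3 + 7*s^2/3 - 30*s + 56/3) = s - 4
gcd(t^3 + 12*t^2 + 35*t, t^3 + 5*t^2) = t^2 + 5*t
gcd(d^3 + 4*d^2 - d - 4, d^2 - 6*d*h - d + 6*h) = d - 1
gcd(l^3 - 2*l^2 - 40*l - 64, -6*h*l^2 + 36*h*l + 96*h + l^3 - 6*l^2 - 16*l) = l^2 - 6*l - 16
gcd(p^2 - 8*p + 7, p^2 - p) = p - 1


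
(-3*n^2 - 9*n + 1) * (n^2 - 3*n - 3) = -3*n^4 + 37*n^2 + 24*n - 3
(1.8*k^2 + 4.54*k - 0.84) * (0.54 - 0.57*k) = -1.026*k^3 - 1.6158*k^2 + 2.9304*k - 0.4536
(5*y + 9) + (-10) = 5*y - 1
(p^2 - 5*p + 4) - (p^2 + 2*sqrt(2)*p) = -5*p - 2*sqrt(2)*p + 4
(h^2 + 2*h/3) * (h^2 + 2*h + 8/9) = h^4 + 8*h^3/3 + 20*h^2/9 + 16*h/27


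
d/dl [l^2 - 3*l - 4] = 2*l - 3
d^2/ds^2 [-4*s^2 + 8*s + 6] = -8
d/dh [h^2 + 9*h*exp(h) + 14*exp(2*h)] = 9*h*exp(h) + 2*h + 28*exp(2*h) + 9*exp(h)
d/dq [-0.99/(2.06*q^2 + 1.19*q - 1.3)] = (4.0788*q + 1.1781)/(2.06*q^2 + 1.19*q - 1.3)^2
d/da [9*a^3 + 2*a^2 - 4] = a*(27*a + 4)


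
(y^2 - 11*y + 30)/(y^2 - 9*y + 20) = (y - 6)/(y - 4)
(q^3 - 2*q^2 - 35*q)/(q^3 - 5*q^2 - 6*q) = (-q^2 + 2*q + 35)/(-q^2 + 5*q + 6)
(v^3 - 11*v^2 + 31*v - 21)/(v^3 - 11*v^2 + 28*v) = (v^2 - 4*v + 3)/(v*(v - 4))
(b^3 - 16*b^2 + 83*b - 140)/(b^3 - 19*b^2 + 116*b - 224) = (b - 5)/(b - 8)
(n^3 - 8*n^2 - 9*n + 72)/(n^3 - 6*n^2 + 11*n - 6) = (n^2 - 5*n - 24)/(n^2 - 3*n + 2)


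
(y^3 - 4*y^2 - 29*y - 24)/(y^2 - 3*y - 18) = (y^2 - 7*y - 8)/(y - 6)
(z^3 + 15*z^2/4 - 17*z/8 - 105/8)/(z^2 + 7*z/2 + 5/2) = (4*z^2 + 5*z - 21)/(4*(z + 1))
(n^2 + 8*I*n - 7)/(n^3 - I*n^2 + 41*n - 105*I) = (n + I)/(n^2 - 8*I*n - 15)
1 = 1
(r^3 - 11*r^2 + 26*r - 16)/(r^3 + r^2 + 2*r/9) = 9*(r^3 - 11*r^2 + 26*r - 16)/(r*(9*r^2 + 9*r + 2))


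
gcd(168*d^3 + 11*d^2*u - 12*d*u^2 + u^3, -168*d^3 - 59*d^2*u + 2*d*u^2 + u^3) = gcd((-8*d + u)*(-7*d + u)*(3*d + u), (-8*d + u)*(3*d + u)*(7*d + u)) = -24*d^2 - 5*d*u + u^2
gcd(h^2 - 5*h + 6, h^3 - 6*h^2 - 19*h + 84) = h - 3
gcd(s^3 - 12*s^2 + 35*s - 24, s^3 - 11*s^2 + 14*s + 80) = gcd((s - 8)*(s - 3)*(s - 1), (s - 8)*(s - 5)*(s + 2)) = s - 8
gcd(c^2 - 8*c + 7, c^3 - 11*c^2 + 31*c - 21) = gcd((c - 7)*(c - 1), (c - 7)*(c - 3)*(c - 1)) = c^2 - 8*c + 7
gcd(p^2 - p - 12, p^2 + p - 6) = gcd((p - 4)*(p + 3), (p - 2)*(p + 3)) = p + 3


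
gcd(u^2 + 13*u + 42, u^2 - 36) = u + 6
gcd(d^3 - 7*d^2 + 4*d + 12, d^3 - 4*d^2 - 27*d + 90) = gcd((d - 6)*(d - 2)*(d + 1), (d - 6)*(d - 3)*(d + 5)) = d - 6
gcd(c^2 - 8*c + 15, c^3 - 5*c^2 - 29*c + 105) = c - 3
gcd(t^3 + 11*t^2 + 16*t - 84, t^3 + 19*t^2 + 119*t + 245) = t + 7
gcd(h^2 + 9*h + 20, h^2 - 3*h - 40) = h + 5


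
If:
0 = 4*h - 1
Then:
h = 1/4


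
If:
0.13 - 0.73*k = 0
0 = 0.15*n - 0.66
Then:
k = 0.18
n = 4.40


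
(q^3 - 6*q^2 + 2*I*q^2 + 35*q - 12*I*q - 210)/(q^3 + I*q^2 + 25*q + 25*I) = (q^2 + q*(-6 + 7*I) - 42*I)/(q^2 + 6*I*q - 5)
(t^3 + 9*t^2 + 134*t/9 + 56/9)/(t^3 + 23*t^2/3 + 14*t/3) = (t + 4/3)/t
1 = 1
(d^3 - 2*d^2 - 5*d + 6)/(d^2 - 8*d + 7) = (d^2 - d - 6)/(d - 7)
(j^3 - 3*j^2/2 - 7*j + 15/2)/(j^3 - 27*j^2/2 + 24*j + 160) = (j^2 - 4*j + 3)/(j^2 - 16*j + 64)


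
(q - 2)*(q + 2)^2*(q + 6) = q^4 + 8*q^3 + 8*q^2 - 32*q - 48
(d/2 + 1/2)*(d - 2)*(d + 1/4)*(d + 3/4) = d^4/2 - 45*d^2/32 - 35*d/32 - 3/16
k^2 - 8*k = k*(k - 8)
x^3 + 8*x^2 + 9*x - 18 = (x - 1)*(x + 3)*(x + 6)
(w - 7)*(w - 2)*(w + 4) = w^3 - 5*w^2 - 22*w + 56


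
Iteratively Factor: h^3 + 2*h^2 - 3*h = (h)*(h^2 + 2*h - 3) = h*(h - 1)*(h + 3)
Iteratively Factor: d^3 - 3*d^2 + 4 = (d - 2)*(d^2 - d - 2) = (d - 2)^2*(d + 1)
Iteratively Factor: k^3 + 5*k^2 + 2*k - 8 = (k + 2)*(k^2 + 3*k - 4) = (k - 1)*(k + 2)*(k + 4)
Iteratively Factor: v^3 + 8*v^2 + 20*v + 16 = (v + 2)*(v^2 + 6*v + 8) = (v + 2)*(v + 4)*(v + 2)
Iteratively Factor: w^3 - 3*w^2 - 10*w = (w + 2)*(w^2 - 5*w) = (w - 5)*(w + 2)*(w)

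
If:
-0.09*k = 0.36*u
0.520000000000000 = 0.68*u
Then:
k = -3.06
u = 0.76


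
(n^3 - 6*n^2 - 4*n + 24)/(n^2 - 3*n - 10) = (n^2 - 8*n + 12)/(n - 5)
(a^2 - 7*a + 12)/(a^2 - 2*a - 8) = (a - 3)/(a + 2)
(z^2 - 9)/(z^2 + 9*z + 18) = (z - 3)/(z + 6)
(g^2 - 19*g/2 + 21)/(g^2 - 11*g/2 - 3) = (2*g - 7)/(2*g + 1)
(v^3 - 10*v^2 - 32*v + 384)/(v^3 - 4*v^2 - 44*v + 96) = (v - 8)/(v - 2)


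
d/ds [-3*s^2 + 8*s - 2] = 8 - 6*s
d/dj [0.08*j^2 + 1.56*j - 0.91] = 0.16*j + 1.56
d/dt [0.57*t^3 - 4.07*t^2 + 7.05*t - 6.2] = 1.71*t^2 - 8.14*t + 7.05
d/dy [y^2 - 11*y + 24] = 2*y - 11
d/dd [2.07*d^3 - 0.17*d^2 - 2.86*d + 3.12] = 6.21*d^2 - 0.34*d - 2.86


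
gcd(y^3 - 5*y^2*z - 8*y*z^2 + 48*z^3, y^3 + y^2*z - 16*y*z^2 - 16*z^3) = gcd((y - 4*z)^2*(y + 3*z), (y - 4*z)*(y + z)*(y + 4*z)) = y - 4*z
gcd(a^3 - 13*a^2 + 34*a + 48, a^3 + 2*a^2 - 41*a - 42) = a^2 - 5*a - 6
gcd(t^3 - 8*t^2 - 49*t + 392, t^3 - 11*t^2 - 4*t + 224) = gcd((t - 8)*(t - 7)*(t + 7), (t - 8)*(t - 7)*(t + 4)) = t^2 - 15*t + 56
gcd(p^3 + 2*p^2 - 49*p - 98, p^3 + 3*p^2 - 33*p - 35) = p + 7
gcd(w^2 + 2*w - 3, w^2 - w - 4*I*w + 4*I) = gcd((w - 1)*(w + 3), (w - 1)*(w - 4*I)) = w - 1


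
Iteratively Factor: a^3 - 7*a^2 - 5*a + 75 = (a - 5)*(a^2 - 2*a - 15) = (a - 5)*(a + 3)*(a - 5)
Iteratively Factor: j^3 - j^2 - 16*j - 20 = (j + 2)*(j^2 - 3*j - 10) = (j + 2)^2*(j - 5)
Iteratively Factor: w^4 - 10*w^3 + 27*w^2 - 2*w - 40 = (w - 5)*(w^3 - 5*w^2 + 2*w + 8) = (w - 5)*(w - 4)*(w^2 - w - 2) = (w - 5)*(w - 4)*(w + 1)*(w - 2)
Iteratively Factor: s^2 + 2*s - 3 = (s - 1)*(s + 3)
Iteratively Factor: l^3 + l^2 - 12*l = (l + 4)*(l^2 - 3*l) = l*(l + 4)*(l - 3)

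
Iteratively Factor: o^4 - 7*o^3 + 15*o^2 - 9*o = (o)*(o^3 - 7*o^2 + 15*o - 9) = o*(o - 1)*(o^2 - 6*o + 9) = o*(o - 3)*(o - 1)*(o - 3)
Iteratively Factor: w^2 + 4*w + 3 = (w + 3)*(w + 1)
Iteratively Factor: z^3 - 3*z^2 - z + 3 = (z - 1)*(z^2 - 2*z - 3) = (z - 3)*(z - 1)*(z + 1)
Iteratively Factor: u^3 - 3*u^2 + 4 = (u - 2)*(u^2 - u - 2) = (u - 2)^2*(u + 1)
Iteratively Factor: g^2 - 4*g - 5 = (g + 1)*(g - 5)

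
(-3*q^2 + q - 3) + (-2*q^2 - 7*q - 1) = -5*q^2 - 6*q - 4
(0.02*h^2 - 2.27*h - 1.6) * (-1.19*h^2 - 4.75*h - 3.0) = -0.0238*h^4 + 2.6063*h^3 + 12.6265*h^2 + 14.41*h + 4.8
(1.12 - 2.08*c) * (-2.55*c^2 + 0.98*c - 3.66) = 5.304*c^3 - 4.8944*c^2 + 8.7104*c - 4.0992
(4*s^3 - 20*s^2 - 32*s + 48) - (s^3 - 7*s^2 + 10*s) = 3*s^3 - 13*s^2 - 42*s + 48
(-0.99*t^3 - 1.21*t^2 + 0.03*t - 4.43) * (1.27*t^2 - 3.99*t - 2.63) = -1.2573*t^5 + 2.4134*t^4 + 7.4697*t^3 - 2.5635*t^2 + 17.5968*t + 11.6509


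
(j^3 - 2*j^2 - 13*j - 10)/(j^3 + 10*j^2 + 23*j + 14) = (j - 5)/(j + 7)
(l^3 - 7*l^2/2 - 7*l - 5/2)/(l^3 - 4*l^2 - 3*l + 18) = (2*l^3 - 7*l^2 - 14*l - 5)/(2*(l^3 - 4*l^2 - 3*l + 18))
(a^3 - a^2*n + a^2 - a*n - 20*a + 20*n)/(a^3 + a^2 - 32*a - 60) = (a^2 - a*n - 4*a + 4*n)/(a^2 - 4*a - 12)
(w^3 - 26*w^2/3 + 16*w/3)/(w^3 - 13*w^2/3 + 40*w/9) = 3*(3*w^2 - 26*w + 16)/(9*w^2 - 39*w + 40)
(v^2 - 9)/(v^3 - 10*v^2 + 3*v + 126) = (v - 3)/(v^2 - 13*v + 42)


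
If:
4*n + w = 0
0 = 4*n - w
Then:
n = 0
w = 0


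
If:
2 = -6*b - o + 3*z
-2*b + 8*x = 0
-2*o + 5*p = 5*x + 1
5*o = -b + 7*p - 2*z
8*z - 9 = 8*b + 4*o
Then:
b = 159/409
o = -683/1636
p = 213/1636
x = 159/1636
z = 2135/1636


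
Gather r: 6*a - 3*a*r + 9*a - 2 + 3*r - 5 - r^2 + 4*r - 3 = 15*a - r^2 + r*(7 - 3*a) - 10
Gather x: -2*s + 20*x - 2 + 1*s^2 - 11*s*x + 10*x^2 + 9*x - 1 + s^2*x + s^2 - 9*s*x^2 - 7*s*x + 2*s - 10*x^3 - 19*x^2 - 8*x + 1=2*s^2 - 10*x^3 + x^2*(-9*s - 9) + x*(s^2 - 18*s + 21) - 2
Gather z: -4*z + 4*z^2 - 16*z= 4*z^2 - 20*z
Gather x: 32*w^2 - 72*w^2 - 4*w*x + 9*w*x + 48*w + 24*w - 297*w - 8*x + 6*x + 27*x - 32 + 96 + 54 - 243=-40*w^2 - 225*w + x*(5*w + 25) - 125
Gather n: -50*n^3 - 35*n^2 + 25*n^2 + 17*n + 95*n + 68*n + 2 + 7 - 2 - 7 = -50*n^3 - 10*n^2 + 180*n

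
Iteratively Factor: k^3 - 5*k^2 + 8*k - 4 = (k - 2)*(k^2 - 3*k + 2) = (k - 2)*(k - 1)*(k - 2)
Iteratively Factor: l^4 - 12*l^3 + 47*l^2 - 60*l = (l - 3)*(l^3 - 9*l^2 + 20*l) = (l - 4)*(l - 3)*(l^2 - 5*l) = l*(l - 4)*(l - 3)*(l - 5)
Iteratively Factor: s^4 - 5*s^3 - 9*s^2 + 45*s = (s - 3)*(s^3 - 2*s^2 - 15*s) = (s - 5)*(s - 3)*(s^2 + 3*s) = s*(s - 5)*(s - 3)*(s + 3)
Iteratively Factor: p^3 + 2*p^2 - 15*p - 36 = (p - 4)*(p^2 + 6*p + 9) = (p - 4)*(p + 3)*(p + 3)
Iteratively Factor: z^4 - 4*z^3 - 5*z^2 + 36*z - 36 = (z - 3)*(z^3 - z^2 - 8*z + 12) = (z - 3)*(z + 3)*(z^2 - 4*z + 4) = (z - 3)*(z - 2)*(z + 3)*(z - 2)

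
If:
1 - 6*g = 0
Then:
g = 1/6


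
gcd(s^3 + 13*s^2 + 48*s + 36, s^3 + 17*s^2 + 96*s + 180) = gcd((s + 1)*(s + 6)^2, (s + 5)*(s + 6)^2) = s^2 + 12*s + 36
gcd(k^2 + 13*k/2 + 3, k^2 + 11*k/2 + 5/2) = k + 1/2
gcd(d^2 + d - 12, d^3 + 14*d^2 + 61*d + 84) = d + 4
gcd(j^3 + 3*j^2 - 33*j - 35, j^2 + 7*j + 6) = j + 1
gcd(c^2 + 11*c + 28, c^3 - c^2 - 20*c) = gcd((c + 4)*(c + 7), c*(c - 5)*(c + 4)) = c + 4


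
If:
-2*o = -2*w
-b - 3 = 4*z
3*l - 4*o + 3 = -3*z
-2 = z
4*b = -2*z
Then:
No Solution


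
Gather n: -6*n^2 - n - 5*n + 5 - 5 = -6*n^2 - 6*n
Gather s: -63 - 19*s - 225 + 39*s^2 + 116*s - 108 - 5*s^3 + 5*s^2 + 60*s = -5*s^3 + 44*s^2 + 157*s - 396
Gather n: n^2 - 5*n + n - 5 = n^2 - 4*n - 5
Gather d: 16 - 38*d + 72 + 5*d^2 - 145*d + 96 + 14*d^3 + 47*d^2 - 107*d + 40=14*d^3 + 52*d^2 - 290*d + 224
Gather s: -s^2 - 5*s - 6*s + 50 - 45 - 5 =-s^2 - 11*s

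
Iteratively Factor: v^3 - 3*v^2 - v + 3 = (v + 1)*(v^2 - 4*v + 3) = (v - 3)*(v + 1)*(v - 1)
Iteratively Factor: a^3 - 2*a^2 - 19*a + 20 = (a + 4)*(a^2 - 6*a + 5) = (a - 1)*(a + 4)*(a - 5)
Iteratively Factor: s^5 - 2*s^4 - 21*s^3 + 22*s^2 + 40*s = (s + 1)*(s^4 - 3*s^3 - 18*s^2 + 40*s) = s*(s + 1)*(s^3 - 3*s^2 - 18*s + 40) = s*(s - 2)*(s + 1)*(s^2 - s - 20) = s*(s - 5)*(s - 2)*(s + 1)*(s + 4)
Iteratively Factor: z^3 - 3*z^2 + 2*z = (z)*(z^2 - 3*z + 2) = z*(z - 1)*(z - 2)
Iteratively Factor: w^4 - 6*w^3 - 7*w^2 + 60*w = (w - 4)*(w^3 - 2*w^2 - 15*w) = w*(w - 4)*(w^2 - 2*w - 15) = w*(w - 5)*(w - 4)*(w + 3)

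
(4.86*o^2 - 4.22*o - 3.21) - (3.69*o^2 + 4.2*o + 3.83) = 1.17*o^2 - 8.42*o - 7.04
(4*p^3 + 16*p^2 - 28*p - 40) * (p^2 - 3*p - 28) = 4*p^5 + 4*p^4 - 188*p^3 - 404*p^2 + 904*p + 1120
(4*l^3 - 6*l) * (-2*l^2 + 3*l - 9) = -8*l^5 + 12*l^4 - 24*l^3 - 18*l^2 + 54*l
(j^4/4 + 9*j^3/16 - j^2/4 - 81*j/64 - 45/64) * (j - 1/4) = j^5/4 + j^4/2 - 25*j^3/64 - 77*j^2/64 - 99*j/256 + 45/256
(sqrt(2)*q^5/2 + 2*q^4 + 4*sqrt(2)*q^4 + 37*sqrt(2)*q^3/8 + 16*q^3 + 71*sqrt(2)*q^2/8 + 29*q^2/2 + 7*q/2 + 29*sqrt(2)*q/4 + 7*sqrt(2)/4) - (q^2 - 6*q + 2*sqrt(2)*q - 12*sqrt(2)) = sqrt(2)*q^5/2 + 2*q^4 + 4*sqrt(2)*q^4 + 37*sqrt(2)*q^3/8 + 16*q^3 + 71*sqrt(2)*q^2/8 + 27*q^2/2 + 21*sqrt(2)*q/4 + 19*q/2 + 55*sqrt(2)/4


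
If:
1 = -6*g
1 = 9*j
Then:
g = -1/6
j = 1/9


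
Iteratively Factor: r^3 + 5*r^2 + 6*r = (r + 3)*(r^2 + 2*r) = (r + 2)*(r + 3)*(r)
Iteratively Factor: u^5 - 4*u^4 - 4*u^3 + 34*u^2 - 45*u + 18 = (u + 3)*(u^4 - 7*u^3 + 17*u^2 - 17*u + 6) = (u - 2)*(u + 3)*(u^3 - 5*u^2 + 7*u - 3) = (u - 2)*(u - 1)*(u + 3)*(u^2 - 4*u + 3) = (u - 3)*(u - 2)*(u - 1)*(u + 3)*(u - 1)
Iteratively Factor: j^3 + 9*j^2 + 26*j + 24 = (j + 3)*(j^2 + 6*j + 8) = (j + 2)*(j + 3)*(j + 4)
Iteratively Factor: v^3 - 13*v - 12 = (v + 3)*(v^2 - 3*v - 4) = (v + 1)*(v + 3)*(v - 4)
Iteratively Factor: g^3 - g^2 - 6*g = (g + 2)*(g^2 - 3*g) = g*(g + 2)*(g - 3)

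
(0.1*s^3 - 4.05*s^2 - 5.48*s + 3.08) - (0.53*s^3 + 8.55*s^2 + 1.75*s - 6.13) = -0.43*s^3 - 12.6*s^2 - 7.23*s + 9.21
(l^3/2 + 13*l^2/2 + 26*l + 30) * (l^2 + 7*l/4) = l^5/2 + 59*l^4/8 + 299*l^3/8 + 151*l^2/2 + 105*l/2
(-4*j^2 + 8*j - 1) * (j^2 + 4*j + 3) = -4*j^4 - 8*j^3 + 19*j^2 + 20*j - 3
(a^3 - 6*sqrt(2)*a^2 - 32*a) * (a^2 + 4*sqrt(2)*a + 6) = a^5 - 2*sqrt(2)*a^4 - 74*a^3 - 164*sqrt(2)*a^2 - 192*a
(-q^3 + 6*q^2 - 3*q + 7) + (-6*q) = -q^3 + 6*q^2 - 9*q + 7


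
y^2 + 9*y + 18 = (y + 3)*(y + 6)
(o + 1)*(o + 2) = o^2 + 3*o + 2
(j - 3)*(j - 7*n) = j^2 - 7*j*n - 3*j + 21*n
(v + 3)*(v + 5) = v^2 + 8*v + 15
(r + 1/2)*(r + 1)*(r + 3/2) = r^3 + 3*r^2 + 11*r/4 + 3/4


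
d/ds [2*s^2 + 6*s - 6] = 4*s + 6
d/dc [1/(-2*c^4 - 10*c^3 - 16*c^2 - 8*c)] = (4*c^3 + 15*c^2 + 16*c + 4)/(2*c^2*(c^3 + 5*c^2 + 8*c + 4)^2)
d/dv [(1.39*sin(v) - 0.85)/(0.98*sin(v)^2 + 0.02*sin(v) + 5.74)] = (-1.3622*sin(v)^2 + 1.666*sin(v) + 7.9956)*cos(v)/(0.9604*sin(v)^4 + 0.0392*sin(v)^3 + 11.2508*sin(v)^2 + 0.2296*sin(v) + 32.9476)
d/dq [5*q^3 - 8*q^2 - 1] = q*(15*q - 16)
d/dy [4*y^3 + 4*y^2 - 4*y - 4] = 12*y^2 + 8*y - 4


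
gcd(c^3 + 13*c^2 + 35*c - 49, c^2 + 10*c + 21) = c + 7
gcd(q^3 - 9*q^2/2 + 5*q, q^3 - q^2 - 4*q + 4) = q - 2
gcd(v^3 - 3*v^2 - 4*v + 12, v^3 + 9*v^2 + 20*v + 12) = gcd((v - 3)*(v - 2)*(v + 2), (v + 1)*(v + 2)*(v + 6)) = v + 2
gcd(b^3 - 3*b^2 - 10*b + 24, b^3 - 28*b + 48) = b^2 - 6*b + 8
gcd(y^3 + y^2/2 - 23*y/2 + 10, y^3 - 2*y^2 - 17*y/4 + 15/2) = y - 5/2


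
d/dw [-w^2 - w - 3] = -2*w - 1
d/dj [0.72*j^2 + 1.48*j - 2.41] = 1.44*j + 1.48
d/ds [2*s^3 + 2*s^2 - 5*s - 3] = 6*s^2 + 4*s - 5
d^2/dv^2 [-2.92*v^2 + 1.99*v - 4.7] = -5.84000000000000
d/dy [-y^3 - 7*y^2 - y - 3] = -3*y^2 - 14*y - 1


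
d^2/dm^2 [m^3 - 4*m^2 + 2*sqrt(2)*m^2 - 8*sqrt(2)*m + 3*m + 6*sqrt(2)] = 6*m - 8 + 4*sqrt(2)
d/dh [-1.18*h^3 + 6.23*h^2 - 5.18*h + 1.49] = -3.54*h^2 + 12.46*h - 5.18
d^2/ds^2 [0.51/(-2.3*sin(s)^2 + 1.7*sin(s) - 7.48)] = (10.7916*sin(s)^4 - 5.9823*sin(s)^3 - 49.80966*sin(s)^2 + 18.44976*sin(s) + 14.60028)/(2.3*sin(s)^2 - 1.7*sin(s) + 7.48)^3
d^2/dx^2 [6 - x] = 0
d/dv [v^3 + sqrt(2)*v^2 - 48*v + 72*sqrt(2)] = 3*v^2 + 2*sqrt(2)*v - 48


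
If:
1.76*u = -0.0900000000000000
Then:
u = -0.05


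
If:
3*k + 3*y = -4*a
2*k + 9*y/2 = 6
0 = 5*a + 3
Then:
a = -3/5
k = -24/25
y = 44/25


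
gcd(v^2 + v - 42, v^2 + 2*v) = 1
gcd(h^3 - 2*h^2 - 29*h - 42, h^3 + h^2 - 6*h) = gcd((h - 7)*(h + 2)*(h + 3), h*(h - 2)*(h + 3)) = h + 3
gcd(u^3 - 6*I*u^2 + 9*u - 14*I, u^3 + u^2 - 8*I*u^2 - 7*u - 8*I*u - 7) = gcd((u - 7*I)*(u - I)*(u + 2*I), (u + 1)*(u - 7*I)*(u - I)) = u^2 - 8*I*u - 7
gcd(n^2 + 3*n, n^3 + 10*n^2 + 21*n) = n^2 + 3*n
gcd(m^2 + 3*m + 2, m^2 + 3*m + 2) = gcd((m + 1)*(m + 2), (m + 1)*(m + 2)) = m^2 + 3*m + 2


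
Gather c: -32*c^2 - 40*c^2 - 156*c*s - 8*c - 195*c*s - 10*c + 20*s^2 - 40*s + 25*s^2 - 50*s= -72*c^2 + c*(-351*s - 18) + 45*s^2 - 90*s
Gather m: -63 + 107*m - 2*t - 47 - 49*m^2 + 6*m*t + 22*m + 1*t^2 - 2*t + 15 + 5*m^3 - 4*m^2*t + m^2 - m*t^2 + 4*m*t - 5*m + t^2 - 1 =5*m^3 + m^2*(-4*t - 48) + m*(-t^2 + 10*t + 124) + 2*t^2 - 4*t - 96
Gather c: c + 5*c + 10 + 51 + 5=6*c + 66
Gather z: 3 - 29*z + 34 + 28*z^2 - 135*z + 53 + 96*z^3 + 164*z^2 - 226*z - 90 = 96*z^3 + 192*z^2 - 390*z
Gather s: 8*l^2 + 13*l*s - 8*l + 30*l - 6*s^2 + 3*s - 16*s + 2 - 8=8*l^2 + 22*l - 6*s^2 + s*(13*l - 13) - 6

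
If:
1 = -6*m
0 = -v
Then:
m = -1/6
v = 0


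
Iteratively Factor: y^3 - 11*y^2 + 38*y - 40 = (y - 2)*(y^2 - 9*y + 20) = (y - 4)*(y - 2)*(y - 5)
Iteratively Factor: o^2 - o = (o)*(o - 1)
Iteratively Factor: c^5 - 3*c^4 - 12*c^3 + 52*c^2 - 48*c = (c - 3)*(c^4 - 12*c^2 + 16*c) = (c - 3)*(c + 4)*(c^3 - 4*c^2 + 4*c) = c*(c - 3)*(c + 4)*(c^2 - 4*c + 4) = c*(c - 3)*(c - 2)*(c + 4)*(c - 2)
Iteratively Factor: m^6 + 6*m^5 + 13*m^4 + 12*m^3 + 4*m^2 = (m + 1)*(m^5 + 5*m^4 + 8*m^3 + 4*m^2) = (m + 1)*(m + 2)*(m^4 + 3*m^3 + 2*m^2) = m*(m + 1)*(m + 2)*(m^3 + 3*m^2 + 2*m) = m*(m + 1)*(m + 2)^2*(m^2 + m) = m^2*(m + 1)*(m + 2)^2*(m + 1)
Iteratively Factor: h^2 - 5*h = (h - 5)*(h)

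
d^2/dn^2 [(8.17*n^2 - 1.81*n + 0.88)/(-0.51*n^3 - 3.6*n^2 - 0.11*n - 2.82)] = (-4.25003400000001*n^6 + 2.82468600000004*n^5 + 19.942326*n^4 + 191.833194*n^3 + 397.688328*n^2 - 104.747904*n - 113.218916)/(0.132651*n^9 + 2.80908*n^8 + 19.914633*n^7 + 50.068206*n^6 + 35.360433*n^5 + 110.721492*n^4 + 18.868823*n^3 + 85.988286*n^2 + 2.624292*n + 22.425768)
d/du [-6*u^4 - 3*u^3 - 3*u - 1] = -24*u^3 - 9*u^2 - 3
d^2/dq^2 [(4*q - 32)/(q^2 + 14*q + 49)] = 8*(q - 38)/(q^4 + 28*q^3 + 294*q^2 + 1372*q + 2401)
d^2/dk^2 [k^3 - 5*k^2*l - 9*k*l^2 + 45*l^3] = 6*k - 10*l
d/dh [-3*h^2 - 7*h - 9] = -6*h - 7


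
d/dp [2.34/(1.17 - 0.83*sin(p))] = 1.9422*cos(p)/(0.83*sin(p) - 1.17)^2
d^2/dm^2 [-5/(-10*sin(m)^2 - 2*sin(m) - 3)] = 10*(-200*sin(m)^4 - 30*sin(m)^3 + 358*sin(m)^2 + 63*sin(m) - 26)/(10*sin(m)^2 + 2*sin(m) + 3)^3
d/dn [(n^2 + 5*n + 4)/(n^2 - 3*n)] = 4*(-2*n^2 - 2*n + 3)/(n^2*(n^2 - 6*n + 9))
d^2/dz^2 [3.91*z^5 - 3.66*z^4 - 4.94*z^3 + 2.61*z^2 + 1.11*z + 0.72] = 78.2*z^3 - 43.92*z^2 - 29.64*z + 5.22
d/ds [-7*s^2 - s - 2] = -14*s - 1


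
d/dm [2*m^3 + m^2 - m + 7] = 6*m^2 + 2*m - 1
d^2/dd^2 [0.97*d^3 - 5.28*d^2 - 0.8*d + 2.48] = 5.82*d - 10.56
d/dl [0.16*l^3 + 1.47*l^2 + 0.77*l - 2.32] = 0.48*l^2 + 2.94*l + 0.77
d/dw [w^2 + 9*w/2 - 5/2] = 2*w + 9/2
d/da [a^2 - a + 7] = 2*a - 1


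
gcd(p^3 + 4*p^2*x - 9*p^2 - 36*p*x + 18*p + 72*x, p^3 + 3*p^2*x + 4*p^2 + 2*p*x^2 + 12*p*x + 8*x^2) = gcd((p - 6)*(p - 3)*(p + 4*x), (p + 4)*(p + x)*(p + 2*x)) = 1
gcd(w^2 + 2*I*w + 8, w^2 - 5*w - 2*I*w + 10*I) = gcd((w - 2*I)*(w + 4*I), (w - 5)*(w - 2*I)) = w - 2*I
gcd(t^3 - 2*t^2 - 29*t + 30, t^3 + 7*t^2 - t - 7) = t - 1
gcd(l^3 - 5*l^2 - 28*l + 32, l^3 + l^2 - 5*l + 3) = l - 1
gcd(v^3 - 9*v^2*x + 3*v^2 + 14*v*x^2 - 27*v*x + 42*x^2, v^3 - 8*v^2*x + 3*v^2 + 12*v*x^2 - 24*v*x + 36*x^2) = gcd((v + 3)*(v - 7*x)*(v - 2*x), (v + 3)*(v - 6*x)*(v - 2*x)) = -v^2 + 2*v*x - 3*v + 6*x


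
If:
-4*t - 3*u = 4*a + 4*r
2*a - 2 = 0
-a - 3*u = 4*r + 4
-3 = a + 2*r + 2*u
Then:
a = 1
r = 1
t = 1/4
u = -3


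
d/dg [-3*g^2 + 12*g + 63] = 12 - 6*g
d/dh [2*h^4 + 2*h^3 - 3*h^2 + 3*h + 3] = 8*h^3 + 6*h^2 - 6*h + 3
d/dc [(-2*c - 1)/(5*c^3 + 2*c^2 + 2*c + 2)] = (20*c^3 + 19*c^2 + 4*c - 2)/(25*c^6 + 20*c^5 + 24*c^4 + 28*c^3 + 12*c^2 + 8*c + 4)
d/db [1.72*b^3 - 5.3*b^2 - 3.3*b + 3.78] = 5.16*b^2 - 10.6*b - 3.3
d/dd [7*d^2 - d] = 14*d - 1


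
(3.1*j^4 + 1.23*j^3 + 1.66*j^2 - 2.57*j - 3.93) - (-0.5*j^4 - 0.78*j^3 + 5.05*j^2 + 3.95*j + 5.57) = 3.6*j^4 + 2.01*j^3 - 3.39*j^2 - 6.52*j - 9.5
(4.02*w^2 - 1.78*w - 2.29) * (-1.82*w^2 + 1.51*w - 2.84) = -7.3164*w^4 + 9.3098*w^3 - 9.9368*w^2 + 1.5973*w + 6.5036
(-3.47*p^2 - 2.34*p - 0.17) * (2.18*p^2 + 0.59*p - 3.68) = -7.5646*p^4 - 7.1485*p^3 + 11.0184*p^2 + 8.5109*p + 0.6256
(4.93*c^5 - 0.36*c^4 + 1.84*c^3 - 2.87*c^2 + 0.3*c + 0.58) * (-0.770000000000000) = -3.7961*c^5 + 0.2772*c^4 - 1.4168*c^3 + 2.2099*c^2 - 0.231*c - 0.4466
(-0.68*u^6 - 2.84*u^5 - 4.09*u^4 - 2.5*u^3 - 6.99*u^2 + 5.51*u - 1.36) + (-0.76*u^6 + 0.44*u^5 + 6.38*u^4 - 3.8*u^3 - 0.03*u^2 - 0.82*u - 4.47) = -1.44*u^6 - 2.4*u^5 + 2.29*u^4 - 6.3*u^3 - 7.02*u^2 + 4.69*u - 5.83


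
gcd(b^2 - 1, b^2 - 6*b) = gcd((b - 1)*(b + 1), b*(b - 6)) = 1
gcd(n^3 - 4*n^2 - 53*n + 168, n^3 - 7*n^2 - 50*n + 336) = n^2 - n - 56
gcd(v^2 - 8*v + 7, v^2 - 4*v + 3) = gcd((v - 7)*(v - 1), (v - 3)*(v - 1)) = v - 1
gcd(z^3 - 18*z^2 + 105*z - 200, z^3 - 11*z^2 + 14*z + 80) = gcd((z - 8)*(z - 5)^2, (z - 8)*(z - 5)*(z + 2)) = z^2 - 13*z + 40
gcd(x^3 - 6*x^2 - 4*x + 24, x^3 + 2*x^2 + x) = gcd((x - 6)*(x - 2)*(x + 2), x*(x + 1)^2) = 1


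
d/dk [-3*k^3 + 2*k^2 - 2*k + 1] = -9*k^2 + 4*k - 2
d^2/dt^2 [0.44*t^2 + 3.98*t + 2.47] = 0.880000000000000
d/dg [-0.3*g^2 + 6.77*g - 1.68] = 6.77 - 0.6*g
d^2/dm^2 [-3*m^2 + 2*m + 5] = -6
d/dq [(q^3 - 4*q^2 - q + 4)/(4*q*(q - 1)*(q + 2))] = (5*q^2 + 8*q + 8)/(4*q^2*(q^2 + 4*q + 4))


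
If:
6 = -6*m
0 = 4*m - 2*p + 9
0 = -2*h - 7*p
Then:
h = -35/4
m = -1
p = 5/2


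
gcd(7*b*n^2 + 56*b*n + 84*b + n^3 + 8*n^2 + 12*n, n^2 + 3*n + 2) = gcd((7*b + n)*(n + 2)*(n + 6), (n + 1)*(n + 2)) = n + 2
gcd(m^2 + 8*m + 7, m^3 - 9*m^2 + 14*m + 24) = m + 1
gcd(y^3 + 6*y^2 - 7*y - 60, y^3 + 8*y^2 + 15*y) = y + 5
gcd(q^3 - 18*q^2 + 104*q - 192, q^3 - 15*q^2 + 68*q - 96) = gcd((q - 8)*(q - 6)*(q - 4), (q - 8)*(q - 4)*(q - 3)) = q^2 - 12*q + 32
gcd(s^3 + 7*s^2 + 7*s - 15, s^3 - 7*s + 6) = s^2 + 2*s - 3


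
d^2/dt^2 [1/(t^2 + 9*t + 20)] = 2*(-t^2 - 9*t + (2*t + 9)^2 - 20)/(t^2 + 9*t + 20)^3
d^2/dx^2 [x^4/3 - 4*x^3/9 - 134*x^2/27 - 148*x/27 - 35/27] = 4*x^2 - 8*x/3 - 268/27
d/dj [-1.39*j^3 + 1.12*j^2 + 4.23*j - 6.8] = -4.17*j^2 + 2.24*j + 4.23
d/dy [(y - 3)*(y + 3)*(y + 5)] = 3*y^2 + 10*y - 9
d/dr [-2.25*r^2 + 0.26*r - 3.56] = 0.26 - 4.5*r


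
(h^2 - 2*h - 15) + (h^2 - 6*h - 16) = 2*h^2 - 8*h - 31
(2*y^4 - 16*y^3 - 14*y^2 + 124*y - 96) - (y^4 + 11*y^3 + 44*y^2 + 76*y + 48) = y^4 - 27*y^3 - 58*y^2 + 48*y - 144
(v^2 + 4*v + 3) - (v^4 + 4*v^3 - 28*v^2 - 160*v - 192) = -v^4 - 4*v^3 + 29*v^2 + 164*v + 195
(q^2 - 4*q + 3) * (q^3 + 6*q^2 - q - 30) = q^5 + 2*q^4 - 22*q^3 - 8*q^2 + 117*q - 90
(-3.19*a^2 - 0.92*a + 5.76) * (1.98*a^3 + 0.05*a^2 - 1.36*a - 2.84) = -6.3162*a^5 - 1.9811*a^4 + 15.6972*a^3 + 10.5988*a^2 - 5.2208*a - 16.3584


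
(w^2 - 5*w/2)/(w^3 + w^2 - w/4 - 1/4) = 2*w*(2*w - 5)/(4*w^3 + 4*w^2 - w - 1)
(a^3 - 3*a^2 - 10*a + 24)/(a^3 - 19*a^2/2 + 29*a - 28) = 2*(a + 3)/(2*a - 7)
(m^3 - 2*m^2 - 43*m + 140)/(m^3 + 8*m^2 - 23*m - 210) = (m - 4)/(m + 6)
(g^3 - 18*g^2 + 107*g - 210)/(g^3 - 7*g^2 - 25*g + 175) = (g - 6)/(g + 5)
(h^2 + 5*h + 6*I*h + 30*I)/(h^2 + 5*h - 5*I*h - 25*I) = (h + 6*I)/(h - 5*I)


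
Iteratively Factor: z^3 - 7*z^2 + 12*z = (z - 3)*(z^2 - 4*z) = (z - 4)*(z - 3)*(z)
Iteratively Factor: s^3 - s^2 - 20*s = (s - 5)*(s^2 + 4*s) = s*(s - 5)*(s + 4)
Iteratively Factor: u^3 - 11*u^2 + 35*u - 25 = (u - 1)*(u^2 - 10*u + 25) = (u - 5)*(u - 1)*(u - 5)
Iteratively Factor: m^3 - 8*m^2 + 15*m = (m)*(m^2 - 8*m + 15) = m*(m - 5)*(m - 3)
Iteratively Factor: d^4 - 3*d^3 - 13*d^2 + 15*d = (d - 5)*(d^3 + 2*d^2 - 3*d) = (d - 5)*(d - 1)*(d^2 + 3*d) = d*(d - 5)*(d - 1)*(d + 3)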